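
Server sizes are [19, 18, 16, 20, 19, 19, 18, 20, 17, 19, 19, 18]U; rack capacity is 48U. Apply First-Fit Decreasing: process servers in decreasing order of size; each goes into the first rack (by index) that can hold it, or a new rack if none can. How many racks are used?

Sorted descending: 20, 20, 19, 19, 19, 19, 19, 18, 18, 18, 17, 16.
20U → rack 1 (remaining 28U)
20U → rack 1 (remaining 8U)
19U → rack 2 (remaining 29U)
19U → rack 2 (remaining 10U)
19U → rack 3 (remaining 29U)
19U → rack 3 (remaining 10U)
19U → rack 4 (remaining 29U)
18U → rack 4 (remaining 11U)
18U → rack 5 (remaining 30U)
18U → rack 5 (remaining 12U)
17U → rack 6 (remaining 31U)
16U → rack 6 (remaining 15U)

6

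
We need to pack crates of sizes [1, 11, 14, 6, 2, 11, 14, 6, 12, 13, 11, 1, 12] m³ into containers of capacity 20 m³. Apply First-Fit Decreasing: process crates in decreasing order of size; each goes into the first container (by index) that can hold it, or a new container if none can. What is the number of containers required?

Sorted descending: 14, 14, 13, 12, 12, 11, 11, 11, 6, 6, 2, 1, 1.
14 m³ → container 1 (remaining 6 m³)
14 m³ → container 2 (remaining 6 m³)
13 m³ → container 3 (remaining 7 m³)
12 m³ → container 4 (remaining 8 m³)
12 m³ → container 5 (remaining 8 m³)
11 m³ → container 6 (remaining 9 m³)
11 m³ → container 7 (remaining 9 m³)
11 m³ → container 8 (remaining 9 m³)
6 m³ → container 1 (remaining 0 m³)
6 m³ → container 2 (remaining 0 m³)
2 m³ → container 3 (remaining 5 m³)
1 m³ → container 3 (remaining 4 m³)
1 m³ → container 3 (remaining 3 m³)

8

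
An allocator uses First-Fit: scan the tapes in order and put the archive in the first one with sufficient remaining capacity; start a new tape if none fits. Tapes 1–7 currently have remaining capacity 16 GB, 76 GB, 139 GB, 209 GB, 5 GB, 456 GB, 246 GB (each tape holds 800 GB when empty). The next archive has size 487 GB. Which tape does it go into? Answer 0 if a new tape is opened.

No tape has ≥ 487 GB free, so a new tape is opened.

0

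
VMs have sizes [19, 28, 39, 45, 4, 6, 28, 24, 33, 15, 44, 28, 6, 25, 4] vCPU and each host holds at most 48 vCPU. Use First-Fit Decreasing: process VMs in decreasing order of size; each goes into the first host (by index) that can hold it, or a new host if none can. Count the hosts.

9

Sorted descending: 45, 44, 39, 33, 28, 28, 28, 25, 24, 19, 15, 6, 6, 4, 4.
host 1: place 45 vCPU, 3 vCPU left
host 2: place 44 vCPU, 4 vCPU left
host 3: place 39 vCPU, 9 vCPU left
host 4: place 33 vCPU, 15 vCPU left
host 5: place 28 vCPU, 20 vCPU left
host 6: place 28 vCPU, 20 vCPU left
host 7: place 28 vCPU, 20 vCPU left
host 8: place 25 vCPU, 23 vCPU left
host 9: place 24 vCPU, 24 vCPU left
host 5: place 19 vCPU, 1 vCPU left
host 4: place 15 vCPU, 0 vCPU left
host 3: place 6 vCPU, 3 vCPU left
host 6: place 6 vCPU, 14 vCPU left
host 2: place 4 vCPU, 0 vCPU left
host 6: place 4 vCPU, 10 vCPU left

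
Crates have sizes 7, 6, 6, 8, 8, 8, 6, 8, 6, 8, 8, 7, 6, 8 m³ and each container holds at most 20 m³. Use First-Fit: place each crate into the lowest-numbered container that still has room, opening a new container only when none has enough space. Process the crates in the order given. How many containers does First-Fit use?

6

Put 7 m³ in container 1; 13 m³ remain.
Put 6 m³ in container 1; 7 m³ remain.
Put 6 m³ in container 1; 1 m³ remain.
Put 8 m³ in container 2; 12 m³ remain.
Put 8 m³ in container 2; 4 m³ remain.
Put 8 m³ in container 3; 12 m³ remain.
Put 6 m³ in container 3; 6 m³ remain.
Put 8 m³ in container 4; 12 m³ remain.
Put 6 m³ in container 3; 0 m³ remain.
Put 8 m³ in container 4; 4 m³ remain.
Put 8 m³ in container 5; 12 m³ remain.
Put 7 m³ in container 5; 5 m³ remain.
Put 6 m³ in container 6; 14 m³ remain.
Put 8 m³ in container 6; 6 m³ remain.
Final containers: [7,6,6] [8,8] [8,6,6] [8,8] [8,7] [6,8].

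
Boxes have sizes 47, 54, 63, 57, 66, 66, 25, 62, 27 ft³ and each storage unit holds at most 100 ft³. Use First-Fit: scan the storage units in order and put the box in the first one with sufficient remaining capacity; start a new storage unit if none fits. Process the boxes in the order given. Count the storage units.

storage unit 1: place 47 ft³, 53 ft³ left
storage unit 2: place 54 ft³, 46 ft³ left
storage unit 3: place 63 ft³, 37 ft³ left
storage unit 4: place 57 ft³, 43 ft³ left
storage unit 5: place 66 ft³, 34 ft³ left
storage unit 6: place 66 ft³, 34 ft³ left
storage unit 1: place 25 ft³, 28 ft³ left
storage unit 7: place 62 ft³, 38 ft³ left
storage unit 1: place 27 ft³, 1 ft³ left

7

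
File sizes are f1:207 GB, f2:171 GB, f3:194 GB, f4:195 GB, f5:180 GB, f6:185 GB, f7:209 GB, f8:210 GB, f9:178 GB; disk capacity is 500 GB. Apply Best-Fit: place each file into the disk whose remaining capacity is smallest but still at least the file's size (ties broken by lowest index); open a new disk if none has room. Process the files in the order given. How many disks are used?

disk 1: place f1 (207 GB), 293 GB left
disk 1: place f2 (171 GB), 122 GB left
disk 2: place f3 (194 GB), 306 GB left
disk 2: place f4 (195 GB), 111 GB left
disk 3: place f5 (180 GB), 320 GB left
disk 3: place f6 (185 GB), 135 GB left
disk 4: place f7 (209 GB), 291 GB left
disk 4: place f8 (210 GB), 81 GB left
disk 5: place f9 (178 GB), 322 GB left

5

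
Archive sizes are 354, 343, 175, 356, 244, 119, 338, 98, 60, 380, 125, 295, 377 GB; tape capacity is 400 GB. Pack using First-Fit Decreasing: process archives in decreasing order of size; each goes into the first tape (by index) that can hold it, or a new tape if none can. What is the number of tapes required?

Sorted descending: 380, 377, 356, 354, 343, 338, 295, 244, 175, 125, 119, 98, 60.
380 GB → tape 1 (remaining 20 GB)
377 GB → tape 2 (remaining 23 GB)
356 GB → tape 3 (remaining 44 GB)
354 GB → tape 4 (remaining 46 GB)
343 GB → tape 5 (remaining 57 GB)
338 GB → tape 6 (remaining 62 GB)
295 GB → tape 7 (remaining 105 GB)
244 GB → tape 8 (remaining 156 GB)
175 GB → tape 9 (remaining 225 GB)
125 GB → tape 8 (remaining 31 GB)
119 GB → tape 9 (remaining 106 GB)
98 GB → tape 7 (remaining 7 GB)
60 GB → tape 6 (remaining 2 GB)
Final tapes: [380] [377] [356] [354] [343] [338,60] [295,98] [244,125] [175,119].

9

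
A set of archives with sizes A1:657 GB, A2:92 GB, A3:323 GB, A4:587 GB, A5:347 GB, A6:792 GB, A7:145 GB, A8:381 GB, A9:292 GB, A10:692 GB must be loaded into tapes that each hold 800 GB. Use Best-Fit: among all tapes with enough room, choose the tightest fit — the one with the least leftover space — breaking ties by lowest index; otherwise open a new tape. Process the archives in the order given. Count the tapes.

Put A1 (657 GB) in tape 1; 143 GB remain.
Put A2 (92 GB) in tape 1; 51 GB remain.
Put A3 (323 GB) in tape 2; 477 GB remain.
Put A4 (587 GB) in tape 3; 213 GB remain.
Put A5 (347 GB) in tape 2; 130 GB remain.
Put A6 (792 GB) in tape 4; 8 GB remain.
Put A7 (145 GB) in tape 3; 68 GB remain.
Put A8 (381 GB) in tape 5; 419 GB remain.
Put A9 (292 GB) in tape 5; 127 GB remain.
Put A10 (692 GB) in tape 6; 108 GB remain.

6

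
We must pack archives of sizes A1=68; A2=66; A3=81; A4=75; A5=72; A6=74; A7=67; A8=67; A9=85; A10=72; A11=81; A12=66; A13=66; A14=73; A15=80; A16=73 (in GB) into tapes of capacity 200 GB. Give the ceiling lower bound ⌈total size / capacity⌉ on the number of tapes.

Total size = 68 + 66 + 81 + 75 + 72 + 74 + 67 + 67 + 85 + 72 + 81 + 66 + 66 + 73 + 80 + 73 = 1166 GB.
⌈1166 / 200⌉ = 6.

6 tapes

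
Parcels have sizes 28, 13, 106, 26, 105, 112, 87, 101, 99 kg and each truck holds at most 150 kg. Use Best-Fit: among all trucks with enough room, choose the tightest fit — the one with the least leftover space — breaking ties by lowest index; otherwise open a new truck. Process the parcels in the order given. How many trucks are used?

6

Put 28 kg in truck 1; 122 kg remain.
Put 13 kg in truck 1; 109 kg remain.
Put 106 kg in truck 1; 3 kg remain.
Put 26 kg in truck 2; 124 kg remain.
Put 105 kg in truck 2; 19 kg remain.
Put 112 kg in truck 3; 38 kg remain.
Put 87 kg in truck 4; 63 kg remain.
Put 101 kg in truck 5; 49 kg remain.
Put 99 kg in truck 6; 51 kg remain.
Final trucks: [28,13,106] [26,105] [112] [87] [101] [99].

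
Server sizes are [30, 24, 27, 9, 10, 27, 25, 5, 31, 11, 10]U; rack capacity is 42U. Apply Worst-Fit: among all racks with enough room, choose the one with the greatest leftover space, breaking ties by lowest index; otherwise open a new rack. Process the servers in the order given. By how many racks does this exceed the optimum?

0

Worst-Fit: [30,10] [24,9] [27,10] [27,11] [25,5] [31] → 6 racks.
6 servers exceed 21U (half the capacity), and no two of those can share a rack, so at least 6 racks are needed.
So 6 is already optimal.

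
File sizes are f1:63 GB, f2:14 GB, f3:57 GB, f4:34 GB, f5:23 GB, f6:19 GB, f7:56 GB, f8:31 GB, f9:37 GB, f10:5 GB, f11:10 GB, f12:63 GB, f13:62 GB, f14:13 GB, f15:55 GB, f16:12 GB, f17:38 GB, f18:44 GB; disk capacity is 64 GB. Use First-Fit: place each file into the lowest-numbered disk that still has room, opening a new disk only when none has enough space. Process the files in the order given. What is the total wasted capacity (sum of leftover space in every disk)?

132

f1 (63 GB) → disk 1 (remaining 1 GB)
f2 (14 GB) → disk 2 (remaining 50 GB)
f3 (57 GB) → disk 3 (remaining 7 GB)
f4 (34 GB) → disk 2 (remaining 16 GB)
f5 (23 GB) → disk 4 (remaining 41 GB)
f6 (19 GB) → disk 4 (remaining 22 GB)
f7 (56 GB) → disk 5 (remaining 8 GB)
f8 (31 GB) → disk 6 (remaining 33 GB)
f9 (37 GB) → disk 7 (remaining 27 GB)
f10 (5 GB) → disk 2 (remaining 11 GB)
f11 (10 GB) → disk 2 (remaining 1 GB)
f12 (63 GB) → disk 8 (remaining 1 GB)
f13 (62 GB) → disk 9 (remaining 2 GB)
f14 (13 GB) → disk 4 (remaining 9 GB)
f15 (55 GB) → disk 10 (remaining 9 GB)
f16 (12 GB) → disk 6 (remaining 21 GB)
f17 (38 GB) → disk 11 (remaining 26 GB)
f18 (44 GB) → disk 12 (remaining 20 GB)
12 disks × 64 GB = 768 GB; used 636 GB; unused 132 GB.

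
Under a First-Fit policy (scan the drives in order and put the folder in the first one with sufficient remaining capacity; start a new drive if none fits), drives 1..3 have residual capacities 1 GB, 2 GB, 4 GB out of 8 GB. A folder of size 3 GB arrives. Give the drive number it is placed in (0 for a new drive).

3

Drives with room: drive 3 (4 GB).
The first with room is drive 3.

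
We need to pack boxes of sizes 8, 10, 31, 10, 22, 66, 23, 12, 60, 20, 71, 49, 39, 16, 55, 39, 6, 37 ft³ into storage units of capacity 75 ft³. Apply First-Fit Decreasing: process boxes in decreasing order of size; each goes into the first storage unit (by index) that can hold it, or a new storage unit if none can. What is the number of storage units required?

Sorted descending: 71, 66, 60, 55, 49, 39, 39, 37, 31, 23, 22, 20, 16, 12, 10, 10, 8, 6.
71 ft³ → storage unit 1 (remaining 4 ft³)
66 ft³ → storage unit 2 (remaining 9 ft³)
60 ft³ → storage unit 3 (remaining 15 ft³)
55 ft³ → storage unit 4 (remaining 20 ft³)
49 ft³ → storage unit 5 (remaining 26 ft³)
39 ft³ → storage unit 6 (remaining 36 ft³)
39 ft³ → storage unit 7 (remaining 36 ft³)
37 ft³ → storage unit 8 (remaining 38 ft³)
31 ft³ → storage unit 6 (remaining 5 ft³)
23 ft³ → storage unit 5 (remaining 3 ft³)
22 ft³ → storage unit 7 (remaining 14 ft³)
20 ft³ → storage unit 4 (remaining 0 ft³)
16 ft³ → storage unit 8 (remaining 22 ft³)
12 ft³ → storage unit 3 (remaining 3 ft³)
10 ft³ → storage unit 7 (remaining 4 ft³)
10 ft³ → storage unit 8 (remaining 12 ft³)
8 ft³ → storage unit 2 (remaining 1 ft³)
6 ft³ → storage unit 8 (remaining 6 ft³)

8 storage units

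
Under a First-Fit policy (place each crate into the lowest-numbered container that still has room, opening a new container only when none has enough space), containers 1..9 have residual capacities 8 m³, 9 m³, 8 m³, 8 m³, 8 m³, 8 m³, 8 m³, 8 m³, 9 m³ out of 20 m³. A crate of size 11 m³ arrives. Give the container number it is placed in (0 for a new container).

0

No container has ≥ 11 m³ free, so a new container is opened.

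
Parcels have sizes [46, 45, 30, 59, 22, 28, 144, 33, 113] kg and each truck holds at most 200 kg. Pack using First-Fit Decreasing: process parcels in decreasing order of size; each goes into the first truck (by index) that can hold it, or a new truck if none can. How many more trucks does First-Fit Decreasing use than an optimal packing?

First-Fit Decreasing: [144,46] [113,59,28] [45,33,30,22] → 3 trucks.
Total size 520 kg; any packing needs at least ⌈520/200⌉ = 3 trucks.
So 3 is already optimal.

0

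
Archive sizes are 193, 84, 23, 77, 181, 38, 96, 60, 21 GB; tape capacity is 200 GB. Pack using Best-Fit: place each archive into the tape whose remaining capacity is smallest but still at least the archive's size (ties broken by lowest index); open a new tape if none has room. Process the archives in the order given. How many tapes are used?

193 GB → tape 1 (remaining 7 GB)
84 GB → tape 2 (remaining 116 GB)
23 GB → tape 2 (remaining 93 GB)
77 GB → tape 2 (remaining 16 GB)
181 GB → tape 3 (remaining 19 GB)
38 GB → tape 4 (remaining 162 GB)
96 GB → tape 4 (remaining 66 GB)
60 GB → tape 4 (remaining 6 GB)
21 GB → tape 5 (remaining 179 GB)
Final tapes: [193] [84,23,77] [181] [38,96,60] [21].

5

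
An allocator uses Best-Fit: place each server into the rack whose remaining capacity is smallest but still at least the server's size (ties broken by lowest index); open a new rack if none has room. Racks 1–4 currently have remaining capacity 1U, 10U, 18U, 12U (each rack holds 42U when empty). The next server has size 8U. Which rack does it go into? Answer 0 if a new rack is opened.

2

Racks with room: rack 2 (10U), rack 3 (18U), rack 4 (12U).
Tightest fit is rack 2 with 10U free.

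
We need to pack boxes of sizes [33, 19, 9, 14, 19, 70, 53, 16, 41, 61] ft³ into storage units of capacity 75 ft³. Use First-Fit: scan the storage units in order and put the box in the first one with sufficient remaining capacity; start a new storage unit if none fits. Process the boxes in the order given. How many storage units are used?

5

33 ft³ → storage unit 1 (remaining 42 ft³)
19 ft³ → storage unit 1 (remaining 23 ft³)
9 ft³ → storage unit 1 (remaining 14 ft³)
14 ft³ → storage unit 1 (remaining 0 ft³)
19 ft³ → storage unit 2 (remaining 56 ft³)
70 ft³ → storage unit 3 (remaining 5 ft³)
53 ft³ → storage unit 2 (remaining 3 ft³)
16 ft³ → storage unit 4 (remaining 59 ft³)
41 ft³ → storage unit 4 (remaining 18 ft³)
61 ft³ → storage unit 5 (remaining 14 ft³)
Final storage units: [33,19,9,14] [19,53] [70] [16,41] [61].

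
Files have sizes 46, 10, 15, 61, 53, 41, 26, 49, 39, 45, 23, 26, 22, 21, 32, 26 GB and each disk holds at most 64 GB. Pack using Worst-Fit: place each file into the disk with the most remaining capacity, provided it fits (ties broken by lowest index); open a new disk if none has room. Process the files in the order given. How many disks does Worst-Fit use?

disk 1: place 46 GB, 18 GB left
disk 1: place 10 GB, 8 GB left
disk 2: place 15 GB, 49 GB left
disk 3: place 61 GB, 3 GB left
disk 4: place 53 GB, 11 GB left
disk 2: place 41 GB, 8 GB left
disk 5: place 26 GB, 38 GB left
disk 6: place 49 GB, 15 GB left
disk 7: place 39 GB, 25 GB left
disk 8: place 45 GB, 19 GB left
disk 5: place 23 GB, 15 GB left
disk 9: place 26 GB, 38 GB left
disk 9: place 22 GB, 16 GB left
disk 7: place 21 GB, 4 GB left
disk 10: place 32 GB, 32 GB left
disk 10: place 26 GB, 6 GB left
Final disks: [46,10] [15,41] [61] [53] [26,23] [49] [39,21] [45] [26,22] [32,26].

10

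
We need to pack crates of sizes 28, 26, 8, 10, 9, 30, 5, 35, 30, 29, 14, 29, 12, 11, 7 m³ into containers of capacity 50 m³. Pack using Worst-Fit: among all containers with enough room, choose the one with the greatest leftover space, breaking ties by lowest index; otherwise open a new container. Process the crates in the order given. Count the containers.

7

container 1: place 28 m³, 22 m³ left
container 2: place 26 m³, 24 m³ left
container 2: place 8 m³, 16 m³ left
container 1: place 10 m³, 12 m³ left
container 2: place 9 m³, 7 m³ left
container 3: place 30 m³, 20 m³ left
container 3: place 5 m³, 15 m³ left
container 4: place 35 m³, 15 m³ left
container 5: place 30 m³, 20 m³ left
container 6: place 29 m³, 21 m³ left
container 6: place 14 m³, 7 m³ left
container 7: place 29 m³, 21 m³ left
container 7: place 12 m³, 9 m³ left
container 5: place 11 m³, 9 m³ left
container 3: place 7 m³, 8 m³ left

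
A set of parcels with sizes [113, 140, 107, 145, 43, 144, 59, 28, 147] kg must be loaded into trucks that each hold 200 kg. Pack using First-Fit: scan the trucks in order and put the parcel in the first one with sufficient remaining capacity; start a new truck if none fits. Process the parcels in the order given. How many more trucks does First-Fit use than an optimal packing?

First-Fit: [113,43,28] [140,59] [107] [145] [144] [147] → 6 trucks.
6 parcels exceed 100 kg (half the capacity), and no two of those can share a truck, so at least 6 trucks are needed.
So 6 is already optimal.

0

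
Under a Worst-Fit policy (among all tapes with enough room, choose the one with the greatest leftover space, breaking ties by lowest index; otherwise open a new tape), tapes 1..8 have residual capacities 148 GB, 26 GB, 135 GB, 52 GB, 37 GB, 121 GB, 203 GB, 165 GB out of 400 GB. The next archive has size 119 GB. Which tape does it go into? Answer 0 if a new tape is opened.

7

Tapes with room: tape 1 (148 GB), tape 3 (135 GB), tape 6 (121 GB), tape 7 (203 GB), tape 8 (165 GB).
Most room is tape 7 with 203 GB free.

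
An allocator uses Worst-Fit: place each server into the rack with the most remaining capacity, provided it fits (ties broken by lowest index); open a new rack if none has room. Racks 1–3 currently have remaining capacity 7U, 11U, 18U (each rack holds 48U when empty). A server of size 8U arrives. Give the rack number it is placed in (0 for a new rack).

3

Racks with room: rack 2 (11U), rack 3 (18U).
Most room is rack 3 with 18U free.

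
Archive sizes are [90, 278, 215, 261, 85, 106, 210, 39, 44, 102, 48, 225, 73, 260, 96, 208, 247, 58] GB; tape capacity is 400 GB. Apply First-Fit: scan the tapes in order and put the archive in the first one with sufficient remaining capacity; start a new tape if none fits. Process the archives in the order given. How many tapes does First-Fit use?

90 GB → tape 1 (remaining 310 GB)
278 GB → tape 1 (remaining 32 GB)
215 GB → tape 2 (remaining 185 GB)
261 GB → tape 3 (remaining 139 GB)
85 GB → tape 2 (remaining 100 GB)
106 GB → tape 3 (remaining 33 GB)
210 GB → tape 4 (remaining 190 GB)
39 GB → tape 2 (remaining 61 GB)
44 GB → tape 2 (remaining 17 GB)
102 GB → tape 4 (remaining 88 GB)
48 GB → tape 4 (remaining 40 GB)
225 GB → tape 5 (remaining 175 GB)
73 GB → tape 5 (remaining 102 GB)
260 GB → tape 6 (remaining 140 GB)
96 GB → tape 5 (remaining 6 GB)
208 GB → tape 7 (remaining 192 GB)
247 GB → tape 8 (remaining 153 GB)
58 GB → tape 6 (remaining 82 GB)

8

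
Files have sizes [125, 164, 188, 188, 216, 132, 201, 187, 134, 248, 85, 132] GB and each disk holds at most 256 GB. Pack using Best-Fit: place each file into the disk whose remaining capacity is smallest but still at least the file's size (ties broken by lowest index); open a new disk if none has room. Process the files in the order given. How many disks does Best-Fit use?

11 disks

125 GB → disk 1 (remaining 131 GB)
164 GB → disk 2 (remaining 92 GB)
188 GB → disk 3 (remaining 68 GB)
188 GB → disk 4 (remaining 68 GB)
216 GB → disk 5 (remaining 40 GB)
132 GB → disk 6 (remaining 124 GB)
201 GB → disk 7 (remaining 55 GB)
187 GB → disk 8 (remaining 69 GB)
134 GB → disk 9 (remaining 122 GB)
248 GB → disk 10 (remaining 8 GB)
85 GB → disk 2 (remaining 7 GB)
132 GB → disk 11 (remaining 124 GB)
Final disks: [125] [164,85] [188] [188] [216] [132] [201] [187] [134] [248] [132].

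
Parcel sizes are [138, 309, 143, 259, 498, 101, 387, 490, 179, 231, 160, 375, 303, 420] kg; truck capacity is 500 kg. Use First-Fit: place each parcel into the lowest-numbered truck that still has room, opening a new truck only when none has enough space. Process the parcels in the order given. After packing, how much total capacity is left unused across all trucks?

507

truck 1: place 138 kg, 362 kg left
truck 1: place 309 kg, 53 kg left
truck 2: place 143 kg, 357 kg left
truck 2: place 259 kg, 98 kg left
truck 3: place 498 kg, 2 kg left
truck 4: place 101 kg, 399 kg left
truck 4: place 387 kg, 12 kg left
truck 5: place 490 kg, 10 kg left
truck 6: place 179 kg, 321 kg left
truck 6: place 231 kg, 90 kg left
truck 7: place 160 kg, 340 kg left
truck 8: place 375 kg, 125 kg left
truck 7: place 303 kg, 37 kg left
truck 9: place 420 kg, 80 kg left
9 trucks × 500 kg = 4500 kg; used 3993 kg; unused 507 kg.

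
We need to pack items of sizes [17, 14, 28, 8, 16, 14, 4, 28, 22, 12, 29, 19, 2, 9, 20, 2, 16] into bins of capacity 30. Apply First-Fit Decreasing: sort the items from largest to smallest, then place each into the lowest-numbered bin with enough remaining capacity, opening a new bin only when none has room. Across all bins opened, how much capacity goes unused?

10

Sorted descending: 29, 28, 28, 22, 20, 19, 17, 16, 16, 14, 14, 12, 9, 8, 4, 2, 2.
Put 29 in bin 1; 1 remain.
Put 28 in bin 2; 2 remain.
Put 28 in bin 3; 2 remain.
Put 22 in bin 4; 8 remain.
Put 20 in bin 5; 10 remain.
Put 19 in bin 6; 11 remain.
Put 17 in bin 7; 13 remain.
Put 16 in bin 8; 14 remain.
Put 16 in bin 9; 14 remain.
Put 14 in bin 8; 0 remain.
Put 14 in bin 9; 0 remain.
Put 12 in bin 7; 1 remain.
Put 9 in bin 5; 1 remain.
Put 8 in bin 4; 0 remain.
Put 4 in bin 6; 7 remain.
Put 2 in bin 2; 0 remain.
Put 2 in bin 3; 0 remain.
9 bins × 30 = 270; used 260; unused 10.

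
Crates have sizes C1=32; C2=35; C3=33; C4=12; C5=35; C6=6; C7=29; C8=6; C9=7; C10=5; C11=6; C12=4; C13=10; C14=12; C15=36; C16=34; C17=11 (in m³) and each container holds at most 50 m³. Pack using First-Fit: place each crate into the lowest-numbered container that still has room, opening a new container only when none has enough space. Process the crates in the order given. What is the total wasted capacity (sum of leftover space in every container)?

37

container 1: place C1 (32 m³), 18 m³ left
container 2: place C2 (35 m³), 15 m³ left
container 3: place C3 (33 m³), 17 m³ left
container 1: place C4 (12 m³), 6 m³ left
container 4: place C5 (35 m³), 15 m³ left
container 1: place C6 (6 m³), 0 m³ left
container 5: place C7 (29 m³), 21 m³ left
container 2: place C8 (6 m³), 9 m³ left
container 2: place C9 (7 m³), 2 m³ left
container 3: place C10 (5 m³), 12 m³ left
container 3: place C11 (6 m³), 6 m³ left
container 3: place C12 (4 m³), 2 m³ left
container 4: place C13 (10 m³), 5 m³ left
container 5: place C14 (12 m³), 9 m³ left
container 6: place C15 (36 m³), 14 m³ left
container 7: place C16 (34 m³), 16 m³ left
container 6: place C17 (11 m³), 3 m³ left
7 containers × 50 m³ = 350 m³; used 313 m³; unused 37 m³.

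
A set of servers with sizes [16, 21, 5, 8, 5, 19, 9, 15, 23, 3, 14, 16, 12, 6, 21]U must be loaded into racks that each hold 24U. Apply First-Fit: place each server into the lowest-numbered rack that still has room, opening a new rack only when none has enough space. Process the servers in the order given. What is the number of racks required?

10

16U → rack 1 (remaining 8U)
21U → rack 2 (remaining 3U)
5U → rack 1 (remaining 3U)
8U → rack 3 (remaining 16U)
5U → rack 3 (remaining 11U)
19U → rack 4 (remaining 5U)
9U → rack 3 (remaining 2U)
15U → rack 5 (remaining 9U)
23U → rack 6 (remaining 1U)
3U → rack 1 (remaining 0U)
14U → rack 7 (remaining 10U)
16U → rack 8 (remaining 8U)
12U → rack 9 (remaining 12U)
6U → rack 5 (remaining 3U)
21U → rack 10 (remaining 3U)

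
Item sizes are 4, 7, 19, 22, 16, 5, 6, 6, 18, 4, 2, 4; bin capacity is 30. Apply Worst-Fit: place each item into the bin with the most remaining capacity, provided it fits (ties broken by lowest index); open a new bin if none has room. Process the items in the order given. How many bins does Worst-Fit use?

4 bins

Put 4 in bin 1; 26 remain.
Put 7 in bin 1; 19 remain.
Put 19 in bin 1; 0 remain.
Put 22 in bin 2; 8 remain.
Put 16 in bin 3; 14 remain.
Put 5 in bin 3; 9 remain.
Put 6 in bin 3; 3 remain.
Put 6 in bin 2; 2 remain.
Put 18 in bin 4; 12 remain.
Put 4 in bin 4; 8 remain.
Put 2 in bin 4; 6 remain.
Put 4 in bin 4; 2 remain.
Final bins: [4,7,19] [22,6] [16,5,6] [18,4,2,4].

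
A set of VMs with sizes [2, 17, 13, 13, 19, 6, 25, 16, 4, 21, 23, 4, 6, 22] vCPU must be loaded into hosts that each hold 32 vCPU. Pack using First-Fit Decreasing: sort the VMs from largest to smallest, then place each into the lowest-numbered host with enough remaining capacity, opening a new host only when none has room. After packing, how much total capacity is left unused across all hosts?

Sorted descending: 25, 23, 22, 21, 19, 17, 16, 13, 13, 6, 6, 4, 4, 2.
25 vCPU → host 1 (remaining 7 vCPU)
23 vCPU → host 2 (remaining 9 vCPU)
22 vCPU → host 3 (remaining 10 vCPU)
21 vCPU → host 4 (remaining 11 vCPU)
19 vCPU → host 5 (remaining 13 vCPU)
17 vCPU → host 6 (remaining 15 vCPU)
16 vCPU → host 7 (remaining 16 vCPU)
13 vCPU → host 5 (remaining 0 vCPU)
13 vCPU → host 6 (remaining 2 vCPU)
6 vCPU → host 1 (remaining 1 vCPU)
6 vCPU → host 2 (remaining 3 vCPU)
4 vCPU → host 3 (remaining 6 vCPU)
4 vCPU → host 3 (remaining 2 vCPU)
2 vCPU → host 2 (remaining 1 vCPU)
7 hosts × 32 vCPU = 224 vCPU; used 191 vCPU; unused 33 vCPU.

33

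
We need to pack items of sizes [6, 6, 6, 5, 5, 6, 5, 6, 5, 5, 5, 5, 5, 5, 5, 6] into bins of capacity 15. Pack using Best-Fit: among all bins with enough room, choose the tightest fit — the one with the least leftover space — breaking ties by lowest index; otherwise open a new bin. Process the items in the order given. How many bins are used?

bin 1: place 6, 9 left
bin 1: place 6, 3 left
bin 2: place 6, 9 left
bin 2: place 5, 4 left
bin 3: place 5, 10 left
bin 3: place 6, 4 left
bin 4: place 5, 10 left
bin 4: place 6, 4 left
bin 5: place 5, 10 left
bin 5: place 5, 5 left
bin 5: place 5, 0 left
bin 6: place 5, 10 left
bin 6: place 5, 5 left
bin 6: place 5, 0 left
bin 7: place 5, 10 left
bin 7: place 6, 4 left

7 bins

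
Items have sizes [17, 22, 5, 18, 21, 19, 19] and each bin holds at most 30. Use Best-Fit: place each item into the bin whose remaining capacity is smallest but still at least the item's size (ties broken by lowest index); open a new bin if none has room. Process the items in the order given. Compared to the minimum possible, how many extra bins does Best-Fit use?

0

Best-Fit: [17] [22,5] [18] [21] [19] [19] → 6 bins.
6 items exceed 15 (half the capacity), and no two of those can share a bin, so at least 6 bins are needed.
So 6 is already optimal.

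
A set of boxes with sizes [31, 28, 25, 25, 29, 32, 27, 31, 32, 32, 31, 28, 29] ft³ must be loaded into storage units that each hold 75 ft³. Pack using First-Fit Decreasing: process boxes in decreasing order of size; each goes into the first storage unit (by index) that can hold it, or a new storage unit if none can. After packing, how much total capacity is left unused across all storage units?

Sorted descending: 32, 32, 32, 31, 31, 31, 29, 29, 28, 28, 27, 25, 25.
32 ft³ → storage unit 1 (remaining 43 ft³)
32 ft³ → storage unit 1 (remaining 11 ft³)
32 ft³ → storage unit 2 (remaining 43 ft³)
31 ft³ → storage unit 2 (remaining 12 ft³)
31 ft³ → storage unit 3 (remaining 44 ft³)
31 ft³ → storage unit 3 (remaining 13 ft³)
29 ft³ → storage unit 4 (remaining 46 ft³)
29 ft³ → storage unit 4 (remaining 17 ft³)
28 ft³ → storage unit 5 (remaining 47 ft³)
28 ft³ → storage unit 5 (remaining 19 ft³)
27 ft³ → storage unit 6 (remaining 48 ft³)
25 ft³ → storage unit 6 (remaining 23 ft³)
25 ft³ → storage unit 7 (remaining 50 ft³)
7 storage units × 75 ft³ = 525 ft³; used 380 ft³; unused 145 ft³.

145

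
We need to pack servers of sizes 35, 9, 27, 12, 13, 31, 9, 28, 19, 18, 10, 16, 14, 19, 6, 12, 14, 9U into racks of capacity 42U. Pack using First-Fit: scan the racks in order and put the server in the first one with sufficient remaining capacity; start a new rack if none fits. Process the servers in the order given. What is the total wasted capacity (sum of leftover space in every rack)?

35

Put 35U in rack 1; 7U remain.
Put 9U in rack 2; 33U remain.
Put 27U in rack 2; 6U remain.
Put 12U in rack 3; 30U remain.
Put 13U in rack 3; 17U remain.
Put 31U in rack 4; 11U remain.
Put 9U in rack 3; 8U remain.
Put 28U in rack 5; 14U remain.
Put 19U in rack 6; 23U remain.
Put 18U in rack 6; 5U remain.
Put 10U in rack 4; 1U remain.
Put 16U in rack 7; 26U remain.
Put 14U in rack 5; 0U remain.
Put 19U in rack 7; 7U remain.
Put 6U in rack 1; 1U remain.
Put 12U in rack 8; 30U remain.
Put 14U in rack 8; 16U remain.
Put 9U in rack 8; 7U remain.
8 racks × 42U = 336U; used 301U; unused 35U.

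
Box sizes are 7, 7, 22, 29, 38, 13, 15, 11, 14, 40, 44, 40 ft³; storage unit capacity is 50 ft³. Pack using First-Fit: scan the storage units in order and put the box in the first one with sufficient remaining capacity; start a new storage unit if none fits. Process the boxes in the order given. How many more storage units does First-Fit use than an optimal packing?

First-Fit: [7,7,22,13] [29,15] [38,11] [14] [40] [44] [40] → 7 storage units.
Total size 280 ft³; any packing needs at least ⌈280/50⌉ = 6 storage units.
An optimal packing achieves that bound: [44] [40,7] [40,7] [38,11] [29,15] [22,14,13] → 6 storage units.
Excess: 7 − 6 = 1.

1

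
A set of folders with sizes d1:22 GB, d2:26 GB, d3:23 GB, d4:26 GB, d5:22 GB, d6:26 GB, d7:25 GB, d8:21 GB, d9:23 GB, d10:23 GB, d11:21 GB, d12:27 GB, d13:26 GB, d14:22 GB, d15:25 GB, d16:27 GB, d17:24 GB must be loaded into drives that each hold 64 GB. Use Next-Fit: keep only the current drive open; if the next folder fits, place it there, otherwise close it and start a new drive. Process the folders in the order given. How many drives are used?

Put d1 (22 GB) in drive 1; 42 GB remain.
Put d2 (26 GB) in drive 1; 16 GB remain.
Put d3 (23 GB) in drive 2; 41 GB remain.
Put d4 (26 GB) in drive 2; 15 GB remain.
Put d5 (22 GB) in drive 3; 42 GB remain.
Put d6 (26 GB) in drive 3; 16 GB remain.
Put d7 (25 GB) in drive 4; 39 GB remain.
Put d8 (21 GB) in drive 4; 18 GB remain.
Put d9 (23 GB) in drive 5; 41 GB remain.
Put d10 (23 GB) in drive 5; 18 GB remain.
Put d11 (21 GB) in drive 6; 43 GB remain.
Put d12 (27 GB) in drive 6; 16 GB remain.
Put d13 (26 GB) in drive 7; 38 GB remain.
Put d14 (22 GB) in drive 7; 16 GB remain.
Put d15 (25 GB) in drive 8; 39 GB remain.
Put d16 (27 GB) in drive 8; 12 GB remain.
Put d17 (24 GB) in drive 9; 40 GB remain.

9 drives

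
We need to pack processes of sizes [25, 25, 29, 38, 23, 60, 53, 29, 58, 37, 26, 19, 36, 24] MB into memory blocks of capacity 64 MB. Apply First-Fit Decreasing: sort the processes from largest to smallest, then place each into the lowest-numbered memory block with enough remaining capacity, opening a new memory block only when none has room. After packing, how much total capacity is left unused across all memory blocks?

Sorted descending: 60, 58, 53, 38, 37, 36, 29, 29, 26, 25, 25, 24, 23, 19.
memory block 1: place 60 MB, 4 MB left
memory block 2: place 58 MB, 6 MB left
memory block 3: place 53 MB, 11 MB left
memory block 4: place 38 MB, 26 MB left
memory block 5: place 37 MB, 27 MB left
memory block 6: place 36 MB, 28 MB left
memory block 7: place 29 MB, 35 MB left
memory block 7: place 29 MB, 6 MB left
memory block 4: place 26 MB, 0 MB left
memory block 5: place 25 MB, 2 MB left
memory block 6: place 25 MB, 3 MB left
memory block 8: place 24 MB, 40 MB left
memory block 8: place 23 MB, 17 MB left
memory block 9: place 19 MB, 45 MB left
9 memory blocks × 64 MB = 576 MB; used 482 MB; unused 94 MB.

94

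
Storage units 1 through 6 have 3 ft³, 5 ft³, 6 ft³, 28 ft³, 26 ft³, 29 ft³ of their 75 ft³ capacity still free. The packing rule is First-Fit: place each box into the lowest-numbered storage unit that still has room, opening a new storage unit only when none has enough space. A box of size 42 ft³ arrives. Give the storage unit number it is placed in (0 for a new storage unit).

0

No storage unit has ≥ 42 ft³ free, so a new storage unit is opened.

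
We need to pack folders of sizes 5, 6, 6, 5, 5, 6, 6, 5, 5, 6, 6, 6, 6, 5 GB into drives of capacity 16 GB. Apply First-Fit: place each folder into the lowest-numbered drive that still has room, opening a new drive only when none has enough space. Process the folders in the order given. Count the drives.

Put 5 GB in drive 1; 11 GB remain.
Put 6 GB in drive 1; 5 GB remain.
Put 6 GB in drive 2; 10 GB remain.
Put 5 GB in drive 1; 0 GB remain.
Put 5 GB in drive 2; 5 GB remain.
Put 6 GB in drive 3; 10 GB remain.
Put 6 GB in drive 3; 4 GB remain.
Put 5 GB in drive 2; 0 GB remain.
Put 5 GB in drive 4; 11 GB remain.
Put 6 GB in drive 4; 5 GB remain.
Put 6 GB in drive 5; 10 GB remain.
Put 6 GB in drive 5; 4 GB remain.
Put 6 GB in drive 6; 10 GB remain.
Put 5 GB in drive 4; 0 GB remain.
Final drives: [5,6,5] [6,5,5] [6,6] [5,6,5] [6,6] [6].

6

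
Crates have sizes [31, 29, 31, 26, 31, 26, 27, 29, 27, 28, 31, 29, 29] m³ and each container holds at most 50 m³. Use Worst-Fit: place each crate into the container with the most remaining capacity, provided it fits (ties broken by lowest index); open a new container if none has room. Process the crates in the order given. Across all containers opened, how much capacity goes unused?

276

31 m³ → container 1 (remaining 19 m³)
29 m³ → container 2 (remaining 21 m³)
31 m³ → container 3 (remaining 19 m³)
26 m³ → container 4 (remaining 24 m³)
31 m³ → container 5 (remaining 19 m³)
26 m³ → container 6 (remaining 24 m³)
27 m³ → container 7 (remaining 23 m³)
29 m³ → container 8 (remaining 21 m³)
27 m³ → container 9 (remaining 23 m³)
28 m³ → container 10 (remaining 22 m³)
31 m³ → container 11 (remaining 19 m³)
29 m³ → container 12 (remaining 21 m³)
29 m³ → container 13 (remaining 21 m³)
13 containers × 50 m³ = 650 m³; used 374 m³; unused 276 m³.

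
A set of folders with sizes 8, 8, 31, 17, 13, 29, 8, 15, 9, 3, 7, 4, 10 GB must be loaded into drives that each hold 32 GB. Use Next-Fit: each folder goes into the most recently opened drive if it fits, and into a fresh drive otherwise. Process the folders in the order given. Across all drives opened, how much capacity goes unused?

30

8 GB → drive 1 (remaining 24 GB)
8 GB → drive 1 (remaining 16 GB)
31 GB → drive 2 (remaining 1 GB)
17 GB → drive 3 (remaining 15 GB)
13 GB → drive 3 (remaining 2 GB)
29 GB → drive 4 (remaining 3 GB)
8 GB → drive 5 (remaining 24 GB)
15 GB → drive 5 (remaining 9 GB)
9 GB → drive 5 (remaining 0 GB)
3 GB → drive 6 (remaining 29 GB)
7 GB → drive 6 (remaining 22 GB)
4 GB → drive 6 (remaining 18 GB)
10 GB → drive 6 (remaining 8 GB)
6 drives × 32 GB = 192 GB; used 162 GB; unused 30 GB.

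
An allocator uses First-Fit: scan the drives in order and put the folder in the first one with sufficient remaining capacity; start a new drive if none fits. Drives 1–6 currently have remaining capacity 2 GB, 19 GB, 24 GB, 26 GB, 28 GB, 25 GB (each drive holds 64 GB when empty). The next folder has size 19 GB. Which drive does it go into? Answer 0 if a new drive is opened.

2

Drives with room: drive 2 (19 GB), drive 3 (24 GB), drive 4 (26 GB), drive 5 (28 GB), drive 6 (25 GB).
The first with room is drive 2.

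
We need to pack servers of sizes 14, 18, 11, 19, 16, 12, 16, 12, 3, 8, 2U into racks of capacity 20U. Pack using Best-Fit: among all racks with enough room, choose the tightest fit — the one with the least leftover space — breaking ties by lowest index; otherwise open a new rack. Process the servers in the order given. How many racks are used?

8

rack 1: place 14U, 6U left
rack 2: place 18U, 2U left
rack 3: place 11U, 9U left
rack 4: place 19U, 1U left
rack 5: place 16U, 4U left
rack 6: place 12U, 8U left
rack 7: place 16U, 4U left
rack 8: place 12U, 8U left
rack 5: place 3U, 1U left
rack 6: place 8U, 0U left
rack 2: place 2U, 0U left
Final racks: [14] [18,2] [11] [19] [16,3] [12,8] [16] [12].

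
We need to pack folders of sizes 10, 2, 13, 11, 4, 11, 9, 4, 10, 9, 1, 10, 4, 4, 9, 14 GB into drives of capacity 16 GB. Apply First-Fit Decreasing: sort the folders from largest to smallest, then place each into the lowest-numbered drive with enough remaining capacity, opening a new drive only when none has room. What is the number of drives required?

Sorted descending: 14, 13, 11, 11, 10, 10, 10, 9, 9, 9, 4, 4, 4, 4, 2, 1.
Put 14 GB in drive 1; 2 GB remain.
Put 13 GB in drive 2; 3 GB remain.
Put 11 GB in drive 3; 5 GB remain.
Put 11 GB in drive 4; 5 GB remain.
Put 10 GB in drive 5; 6 GB remain.
Put 10 GB in drive 6; 6 GB remain.
Put 10 GB in drive 7; 6 GB remain.
Put 9 GB in drive 8; 7 GB remain.
Put 9 GB in drive 9; 7 GB remain.
Put 9 GB in drive 10; 7 GB remain.
Put 4 GB in drive 3; 1 GB remain.
Put 4 GB in drive 4; 1 GB remain.
Put 4 GB in drive 5; 2 GB remain.
Put 4 GB in drive 6; 2 GB remain.
Put 2 GB in drive 1; 0 GB remain.
Put 1 GB in drive 2; 2 GB remain.
Final drives: [14,2] [13,1] [11,4] [11,4] [10,4] [10,4] [10] [9] [9] [9].

10 drives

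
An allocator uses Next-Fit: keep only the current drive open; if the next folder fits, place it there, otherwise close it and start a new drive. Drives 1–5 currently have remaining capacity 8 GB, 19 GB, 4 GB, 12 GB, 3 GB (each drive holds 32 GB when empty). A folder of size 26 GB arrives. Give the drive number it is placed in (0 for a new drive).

Next-Fit only looks at drive 5, which has 3 GB free.
26 GB does not fit, so a new drive is opened.

0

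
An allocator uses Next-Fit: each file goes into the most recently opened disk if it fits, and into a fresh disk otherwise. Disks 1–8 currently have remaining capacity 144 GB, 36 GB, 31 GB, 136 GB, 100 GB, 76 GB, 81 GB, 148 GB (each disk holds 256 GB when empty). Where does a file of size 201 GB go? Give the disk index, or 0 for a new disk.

Next-Fit only looks at disk 8, which has 148 GB free.
201 GB does not fit, so a new disk is opened.

0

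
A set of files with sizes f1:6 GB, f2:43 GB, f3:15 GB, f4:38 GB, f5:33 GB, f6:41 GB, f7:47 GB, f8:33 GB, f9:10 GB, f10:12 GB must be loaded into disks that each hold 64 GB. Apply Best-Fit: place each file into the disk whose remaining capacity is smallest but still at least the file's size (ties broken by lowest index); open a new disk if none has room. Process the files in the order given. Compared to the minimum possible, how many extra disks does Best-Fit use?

Best-Fit: [6,43,15] [38] [33] [41,12] [47,10] [33] → 6 disks.
6 files exceed 32 GB (half the capacity), and no two of those can share a disk, so at least 6 disks are needed.
So 6 is already optimal.

0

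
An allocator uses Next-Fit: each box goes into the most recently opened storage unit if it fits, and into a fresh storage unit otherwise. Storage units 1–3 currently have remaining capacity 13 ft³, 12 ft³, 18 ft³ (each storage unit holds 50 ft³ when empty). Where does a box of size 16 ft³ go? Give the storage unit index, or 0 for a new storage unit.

3

Next-Fit only looks at storage unit 3, which has 18 ft³ free.
16 ft³ fits there.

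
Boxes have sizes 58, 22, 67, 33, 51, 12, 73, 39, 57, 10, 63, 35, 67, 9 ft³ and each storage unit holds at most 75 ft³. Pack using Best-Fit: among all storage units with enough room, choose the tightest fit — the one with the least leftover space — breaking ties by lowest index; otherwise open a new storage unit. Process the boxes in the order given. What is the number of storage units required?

9

58 ft³ → storage unit 1 (remaining 17 ft³)
22 ft³ → storage unit 2 (remaining 53 ft³)
67 ft³ → storage unit 3 (remaining 8 ft³)
33 ft³ → storage unit 2 (remaining 20 ft³)
51 ft³ → storage unit 4 (remaining 24 ft³)
12 ft³ → storage unit 1 (remaining 5 ft³)
73 ft³ → storage unit 5 (remaining 2 ft³)
39 ft³ → storage unit 6 (remaining 36 ft³)
57 ft³ → storage unit 7 (remaining 18 ft³)
10 ft³ → storage unit 7 (remaining 8 ft³)
63 ft³ → storage unit 8 (remaining 12 ft³)
35 ft³ → storage unit 6 (remaining 1 ft³)
67 ft³ → storage unit 9 (remaining 8 ft³)
9 ft³ → storage unit 8 (remaining 3 ft³)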